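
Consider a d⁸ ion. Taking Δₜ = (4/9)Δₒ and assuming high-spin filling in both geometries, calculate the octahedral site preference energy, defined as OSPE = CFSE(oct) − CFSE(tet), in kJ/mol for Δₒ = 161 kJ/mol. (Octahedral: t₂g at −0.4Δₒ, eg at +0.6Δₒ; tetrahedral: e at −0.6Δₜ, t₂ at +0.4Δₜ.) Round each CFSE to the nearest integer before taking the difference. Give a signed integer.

-136

Octahedral high-spin t₂g⁶ eg²: CFSE = -1.2 × 161 = -193 kJ/mol.
Tetrahedral: e⁴ t₂⁴, CFSE = 4(−0.6) + 4(+0.4) = -0.8Δₜ = -0.8 × (4/9) × 161 = -57 kJ/mol.
OSPE = -193 − (-57) = -136 kJ/mol.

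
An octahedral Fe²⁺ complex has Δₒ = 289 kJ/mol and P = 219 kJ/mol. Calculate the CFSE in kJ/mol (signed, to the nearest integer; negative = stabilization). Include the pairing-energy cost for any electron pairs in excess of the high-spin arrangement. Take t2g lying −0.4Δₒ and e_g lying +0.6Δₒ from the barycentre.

-256

Fe sits in group 8; removing 2 electrons leaves Fe²⁺ with 8 − 2 = 6 d electrons.
Here Δₒ > P (289 > 219), so the low-spin state is favoured.
Filling d⁶ accordingly: t2g^6 e_g^0.
Orbital CFSE = -2.4Δₒ = -2.4 × 289 = -694 kJ/mol.
Excess pairs vs high-spin: 3 − 1 = 2; pairing cost = +438 kJ/mol.
Net CFSE = -694 + 438 = -256 kJ/mol.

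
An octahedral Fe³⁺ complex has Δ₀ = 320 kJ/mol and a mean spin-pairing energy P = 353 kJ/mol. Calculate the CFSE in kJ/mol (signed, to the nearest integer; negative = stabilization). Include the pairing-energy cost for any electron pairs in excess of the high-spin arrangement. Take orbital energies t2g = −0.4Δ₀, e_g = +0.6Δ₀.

Fe sits in group 8; removing 3 electrons leaves Fe³⁺ with 8 − 3 = 5 d electrons.
With Δ₀ < P the complex is high-spin.
Configuration: t2g^3 e_g^2.
Orbital CFSE = 0.0Δ₀ = 0.0 × 320 = 0 kJ/mol.
High-spin has no excess pairs, so no pairing correction applies.

0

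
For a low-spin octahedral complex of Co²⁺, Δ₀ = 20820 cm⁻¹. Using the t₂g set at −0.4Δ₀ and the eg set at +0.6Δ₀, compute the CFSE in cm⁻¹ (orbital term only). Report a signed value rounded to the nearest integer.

-37476

Co sits in group 9; removing 2 electrons leaves Co²⁺ with 9 − 2 = 7 d electrons.
The d⁷ electrons fill as t₂g⁶ eg¹.
CFSE(orbital) = 6×(-0.4Δ₀) + 1×(0.6Δ₀) = -1.8Δ₀; with Δ₀ = 20820 cm⁻¹ that is -37476 cm⁻¹.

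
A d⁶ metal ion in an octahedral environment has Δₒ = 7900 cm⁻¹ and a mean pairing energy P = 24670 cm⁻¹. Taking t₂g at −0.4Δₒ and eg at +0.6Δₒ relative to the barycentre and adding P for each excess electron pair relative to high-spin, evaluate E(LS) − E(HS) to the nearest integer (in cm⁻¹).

33540

High-spin d⁶ fills as t₂g⁴ eg² with CFSE 4(−0.4) + 2(+0.6) = -0.4Δₒ = -3160 cm⁻¹.
Low-spin: t₂g⁶ eg⁰, orbital CFSE = -2.4Δₒ = -18960 cm⁻¹; plus 2 excess pairs × P = +49340 cm⁻¹; total 30380 cm⁻¹.
The difference is 30380 − (-3160) = 33540 cm⁻¹, so high-spin lies lower.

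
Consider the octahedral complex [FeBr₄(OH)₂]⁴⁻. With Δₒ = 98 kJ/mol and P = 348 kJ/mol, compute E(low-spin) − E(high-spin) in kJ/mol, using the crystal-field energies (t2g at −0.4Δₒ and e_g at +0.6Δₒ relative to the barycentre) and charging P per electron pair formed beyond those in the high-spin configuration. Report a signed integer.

500

Ligand charges: 4×(-1) from Br⁻ and 2×(-1) from OH⁻ sum to -6; with overall charge -4, Fe is +2.
Fe is in group 8, so Fe²⁺ is d⁶ (8 − 2 = 6).
High-spin d⁶ fills as t2g^4 e_g^2 with CFSE 4(−0.4) + 2(+0.6) = -0.4Δₒ = -39 kJ/mol.
Low-spin: t2g^6 e_g^0, orbital CFSE = -2.4Δₒ = -235 kJ/mol; plus 2 excess pairs × P = +696 kJ/mol; total 461 kJ/mol.
The difference is 461 − (-39) = 500 kJ/mol, so high-spin lies lower.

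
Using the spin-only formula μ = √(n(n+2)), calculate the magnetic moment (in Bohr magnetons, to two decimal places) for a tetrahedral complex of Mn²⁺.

5.92 Bohr magnetons

Mn sits in group 7; removing 2 electrons leaves Mn²⁺ with 7 − 2 = 5 d electrons.
Tetrahedral fields are weak (Δₜ ≈ 4/9 Δₒ), so electrons fill high-spin.
Configuration: e^2 t2^3 → 5 unpaired electrons.
μ(spin-only) = √[5(5+2)] = √35 ≈ 5.92 Bohr magnetons.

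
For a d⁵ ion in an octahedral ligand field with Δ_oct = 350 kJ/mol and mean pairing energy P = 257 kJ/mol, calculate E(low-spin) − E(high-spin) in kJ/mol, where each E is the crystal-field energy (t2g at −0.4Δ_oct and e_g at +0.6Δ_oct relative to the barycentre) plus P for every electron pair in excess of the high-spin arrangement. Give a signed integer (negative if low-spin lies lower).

High-spin d⁵ fills as t2g^3 e_g^2 with CFSE 3(−0.4) + 2(+0.6) = 0.0Δ_oct = 0 kJ/mol.
Low-spin: t2g^5 e_g^0, orbital CFSE = -2.0Δ_oct = -700 kJ/mol; plus 2 excess pairs × P = +514 kJ/mol; total -186 kJ/mol.
Thus E(LS) − E(HS) = -186 kJ/mol.

-186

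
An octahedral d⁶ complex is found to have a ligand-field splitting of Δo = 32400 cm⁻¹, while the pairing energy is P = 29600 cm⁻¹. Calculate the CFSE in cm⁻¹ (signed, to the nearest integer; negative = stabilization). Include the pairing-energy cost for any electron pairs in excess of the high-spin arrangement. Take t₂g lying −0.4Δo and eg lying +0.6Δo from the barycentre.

With Δo > P the complex is low-spin.
Filling d⁶ accordingly: t₂g⁶ eg⁰.
Orbital CFSE = -2.4Δo = -2.4 × 32400 = -77760 cm⁻¹.
Excess pairs vs high-spin: 3 − 1 = 2; pairing cost = +59200 cm⁻¹.
Net CFSE = -77760 + 59200 = -18560 cm⁻¹.

-18560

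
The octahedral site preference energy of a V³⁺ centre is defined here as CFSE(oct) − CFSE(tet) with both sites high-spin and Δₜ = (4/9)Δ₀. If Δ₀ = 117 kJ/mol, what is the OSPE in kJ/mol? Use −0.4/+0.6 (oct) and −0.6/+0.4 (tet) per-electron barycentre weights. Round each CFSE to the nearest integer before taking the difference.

V sits in group 5; removing 3 electrons leaves V³⁺ with 5 − 3 = 2 d electrons.
Octahedral (high-spin): t₂g² eg⁰, CFSE = 2(−0.4) + 0(+0.6) = -0.8Δ₀ = -0.8 × 117 = -94 kJ/mol.
In a tetrahedral site the filling is e² t₂⁰: CFSE(tet) = -1.2Δₜ = -1.2 × (4/9)(117) = -62 kJ/mol.
Subtracting, OSPE = -94 − (-62) = -32 kJ/mol.

-32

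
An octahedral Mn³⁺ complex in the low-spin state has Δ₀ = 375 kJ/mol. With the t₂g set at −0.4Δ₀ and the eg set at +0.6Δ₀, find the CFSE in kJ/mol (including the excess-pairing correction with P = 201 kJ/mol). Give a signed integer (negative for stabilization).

-399

Mn is in group 7, so Mn³⁺ is d⁴ (7 − 3 = 4).
Configuration: t₂g⁴ eg⁰.
CFSE(orbital) = 4×(-0.4Δ₀) + 0×(0.6Δ₀) = -1.6Δ₀; with Δ₀ = 375 kJ/mol that is -600 kJ/mol.
Relative to high-spin t₂g³ eg¹ (0 paired), the low-spin configuration has 1 additional pair, contributing +1 × 201 = +201 kJ/mol.
Combining: -600 + 201 = -399 kJ/mol.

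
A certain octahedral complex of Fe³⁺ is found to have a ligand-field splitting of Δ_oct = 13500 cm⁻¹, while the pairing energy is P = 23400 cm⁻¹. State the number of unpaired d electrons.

Fe³⁺: group 8, so d-count = 8 − 3 = 5.
With Δ_oct < P the complex is high-spin.
Filling d⁵ accordingly: t₂g³ eg².
Unpaired electrons: 5.

5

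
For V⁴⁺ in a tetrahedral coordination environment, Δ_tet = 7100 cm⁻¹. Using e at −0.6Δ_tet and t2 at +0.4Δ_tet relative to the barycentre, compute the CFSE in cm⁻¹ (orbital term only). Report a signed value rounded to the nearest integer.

-4260

Group 5 minus oxidation state +4 gives a d¹ configuration for V⁴⁺.
Tetrahedral splitting is small, so the complex is high-spin.
Configuration: e^1 t2^0.
Orbital CFSE = 1(-0.6) + 0(0.4) = -0.6Δ_tet = -0.6 × 7100 = -4260 cm⁻¹.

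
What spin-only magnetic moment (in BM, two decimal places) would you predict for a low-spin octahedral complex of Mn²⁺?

1.73 BM

Mn sits in group 7; removing 2 electrons leaves Mn²⁺ with 7 − 2 = 5 d electrons.
Configuration: t₂g⁵ eg⁰ → 1 unpaired electron.
μ(spin-only) = √[1(1+2)] = √3 ≈ 1.73 BM.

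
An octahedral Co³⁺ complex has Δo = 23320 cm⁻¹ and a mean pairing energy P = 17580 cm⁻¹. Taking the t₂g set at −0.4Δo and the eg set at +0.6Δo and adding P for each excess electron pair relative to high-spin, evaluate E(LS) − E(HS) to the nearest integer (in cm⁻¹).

-11480

Co sits in group 9; removing 3 electrons leaves Co³⁺ with 9 − 3 = 6 d electrons.
High-spin d⁶ fills as t₂g⁴ eg² with CFSE 4(−0.4) + 2(+0.6) = -0.4Δo = -9328 cm⁻¹.
Low-spin t₂g⁶ eg⁰ gives -2.4Δo = -55968 cm⁻¹, but forming 2 extra pairs costs 2P = 35160 cm⁻¹, so E(LS) = -55968 + 35160 = -20808 cm⁻¹.
Thus E(LS) − E(HS) = -11480 cm⁻¹.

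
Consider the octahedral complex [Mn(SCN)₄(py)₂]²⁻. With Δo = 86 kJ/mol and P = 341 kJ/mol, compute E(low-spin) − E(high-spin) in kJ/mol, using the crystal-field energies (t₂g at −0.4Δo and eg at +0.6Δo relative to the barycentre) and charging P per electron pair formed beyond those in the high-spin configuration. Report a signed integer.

Ligand charges: 4×(-1) from SCN⁻ and 2×(+0) from py sum to -4; with overall charge -2, Mn is +2.
Mn is in group 7, so Mn²⁺ is d⁵ (7 − 2 = 5).
High-spin: t₂g³ eg², CFSE = 0.0Δo = 0 kJ/mol.
Low-spin t₂g⁵ eg⁰ gives -2.0Δo = -172 kJ/mol, but forming 2 extra pairs costs 2P = 682 kJ/mol, so E(LS) = -172 + 682 = 510 kJ/mol.
E(LS) − E(HS) = 510 − (0) = 510 kJ/mol.

510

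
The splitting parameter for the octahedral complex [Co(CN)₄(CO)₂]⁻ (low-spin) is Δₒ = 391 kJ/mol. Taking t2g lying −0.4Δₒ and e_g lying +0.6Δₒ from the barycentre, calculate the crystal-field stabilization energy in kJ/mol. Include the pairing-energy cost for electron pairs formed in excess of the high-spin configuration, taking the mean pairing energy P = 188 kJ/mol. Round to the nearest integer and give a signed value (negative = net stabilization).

-562

Ligand charges: 4×(-1) from CN⁻ and 2×(+0) from CO sum to -4; with overall charge -1, Co is +3.
Co sits in group 9; removing 3 electrons leaves Co³⁺ with 9 − 3 = 6 d electrons.
Electron filling gives t2g^6 e_g^0.
CFSE(orbital) = 6×(-0.4Δₒ) + 0×(0.6Δₒ) = -2.4Δₒ; with Δₒ = 391 kJ/mol that is -938 kJ/mol.
Relative to high-spin t2g^4 e_g^2 (1 paired), the low-spin configuration has 2 additional pairs, contributing +2 × 188 = +376 kJ/mol.
Net CFSE = -938 + 376 = -562 kJ/mol.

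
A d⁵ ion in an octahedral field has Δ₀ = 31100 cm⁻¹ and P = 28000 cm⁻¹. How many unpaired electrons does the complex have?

Since Δ₀ = 31100 cm⁻¹ > P = 28000 cm⁻¹, the complex adopts the low-spin configuration.
Configuration: t2g^5 e_g^0.
Unpaired electrons: 1.

1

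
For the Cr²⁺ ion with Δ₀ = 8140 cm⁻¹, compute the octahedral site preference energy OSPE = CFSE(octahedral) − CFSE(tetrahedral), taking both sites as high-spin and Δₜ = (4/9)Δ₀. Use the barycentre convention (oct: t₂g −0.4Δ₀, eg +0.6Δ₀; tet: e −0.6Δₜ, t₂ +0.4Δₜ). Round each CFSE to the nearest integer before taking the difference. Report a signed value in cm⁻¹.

Group 6 minus oxidation state +2 gives a d⁴ configuration for Cr²⁺.
Octahedral (high-spin): t2g^3 e_g^1, CFSE = 3(−0.4) + 1(+0.6) = -0.6Δ₀ = -0.6 × 8140 = -4884 cm⁻¹.
Tetrahedral e^2 t2^2 gives -0.4Δₜ = -0.4 × (4/9) × 8140 = -1447 cm⁻¹.
OSPE = -4884 − (-1447) = -3437 cm⁻¹.

-3437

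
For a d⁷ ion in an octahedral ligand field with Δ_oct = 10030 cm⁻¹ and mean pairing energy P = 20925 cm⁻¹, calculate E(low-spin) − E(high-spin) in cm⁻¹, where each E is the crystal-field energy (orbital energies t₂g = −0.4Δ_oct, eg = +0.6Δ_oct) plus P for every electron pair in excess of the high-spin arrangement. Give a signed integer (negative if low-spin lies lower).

10895

High-spin: t₂g⁵ eg², CFSE = -0.8Δ_oct = -8024 cm⁻¹.
Low-spin: t₂g⁶ eg¹, orbital CFSE = -1.8Δ_oct = -18054 cm⁻¹; plus 1 excess pair × P = +20925 cm⁻¹; total 2871 cm⁻¹.
Thus E(LS) − E(HS) = 10895 cm⁻¹.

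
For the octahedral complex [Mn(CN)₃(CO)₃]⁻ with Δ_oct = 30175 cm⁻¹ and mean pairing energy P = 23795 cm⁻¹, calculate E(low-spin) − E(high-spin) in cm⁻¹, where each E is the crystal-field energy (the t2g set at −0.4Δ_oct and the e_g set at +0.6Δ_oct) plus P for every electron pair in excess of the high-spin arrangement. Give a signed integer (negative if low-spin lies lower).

Ligand charges: 3×(-1) from CN⁻ and 3×(+0) from CO sum to -3; with overall charge -1, Mn is +2.
Mn is in group 7, so Mn²⁺ is d⁵ (7 − 2 = 5).
In the high-spin limit (t2g^3 e_g^2) the orbital term is 0.0Δ_oct = 0 cm⁻¹, with no excess pairing.
Low-spin: t2g^5 e_g^0, orbital CFSE = -2.0Δ_oct = -60350 cm⁻¹; plus 2 excess pairs × P = +47590 cm⁻¹; total -12760 cm⁻¹.
E(LS) − E(HS) = -12760 − (0) = -12760 cm⁻¹.

-12760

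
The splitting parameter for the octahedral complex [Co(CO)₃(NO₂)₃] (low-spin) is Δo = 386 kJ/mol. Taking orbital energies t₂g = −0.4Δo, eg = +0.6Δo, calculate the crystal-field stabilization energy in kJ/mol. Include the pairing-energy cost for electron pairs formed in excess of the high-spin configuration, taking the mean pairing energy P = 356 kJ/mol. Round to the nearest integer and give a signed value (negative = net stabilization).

-214

Ligand charges: 3×(+0) from CO and 3×(-1) from NO₂⁻ sum to -3; with overall charge +0, Co is +3.
Co sits in group 9; removing 3 electrons leaves Co³⁺ with 9 − 3 = 6 d electrons.
The d⁶ electrons fill as t₂g⁶ eg⁰.
The orbital stabilization is -2.4Δo = -2.4 × 386 = -926 kJ/mol.
High-spin d⁶ would be t₂g⁴ eg² with 1 pair; low-spin has 3, so 2 excess pairs cost +2P = +712 kJ/mol.
Net CFSE = -926 + 712 = -214 kJ/mol.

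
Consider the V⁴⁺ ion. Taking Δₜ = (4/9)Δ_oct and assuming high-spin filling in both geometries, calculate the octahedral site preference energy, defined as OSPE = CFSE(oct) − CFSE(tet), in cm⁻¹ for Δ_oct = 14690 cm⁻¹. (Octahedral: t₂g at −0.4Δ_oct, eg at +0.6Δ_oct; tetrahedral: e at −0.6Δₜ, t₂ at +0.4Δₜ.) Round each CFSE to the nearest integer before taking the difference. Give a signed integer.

Group 5 minus oxidation state +4 gives a d¹ configuration for V⁴⁺.
In an octahedral site d¹ (HS) is t2g^1 e_g^0, giving CFSE(oct) = -0.4Δ_oct = -5876 cm⁻¹.
Tetrahedral: e^1 t2^0, CFSE = 1(−0.6) + 0(+0.4) = -0.6Δₜ = -0.6 × (4/9) × 14690 = -3917 cm⁻¹.
OSPE = CFSE(oct) − CFSE(tet) = -5876 − (-3917) = -1959 cm⁻¹.

-1959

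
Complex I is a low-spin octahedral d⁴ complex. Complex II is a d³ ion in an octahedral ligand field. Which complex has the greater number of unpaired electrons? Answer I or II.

II

I: t2g^4 e_g^0 → 2 unpaired.
II: For octahedral d³ the high- and low-spin configurations coincide; t2g^3 e_g^0 → 3 unpaired.
So II has more unpaired electrons.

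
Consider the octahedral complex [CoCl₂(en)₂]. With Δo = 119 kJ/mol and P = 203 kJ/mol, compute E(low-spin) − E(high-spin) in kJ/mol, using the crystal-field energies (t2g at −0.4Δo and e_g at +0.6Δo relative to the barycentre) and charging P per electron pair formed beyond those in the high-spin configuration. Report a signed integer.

84

Ligand charges: 2×(-1) from Cl⁻ and 2×(+0) from en sum to -2; with overall charge +0, Co is +2.
Co is in group 9, so Co²⁺ is d⁷ (9 − 2 = 7).
In the high-spin limit (t2g^5 e_g^2) the orbital term is -0.8Δo = -95 kJ/mol, with no excess pairing.
Low-spin: t2g^6 e_g^1, orbital CFSE = -1.8Δo = -214 kJ/mol; plus 1 excess pair × P = +203 kJ/mol; total -11 kJ/mol.
E(LS) − E(HS) = -11 − (-95) = 84 kJ/mol.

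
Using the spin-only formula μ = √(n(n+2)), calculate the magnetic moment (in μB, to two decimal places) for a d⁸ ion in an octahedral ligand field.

For octahedral d⁸ the high- and low-spin configurations coincide.
Configuration: t2g^6 e_g^2 → 2 unpaired electrons.
μ(spin-only) = √[2(2+2)] = √8 ≈ 2.83 μB.

2.83 μB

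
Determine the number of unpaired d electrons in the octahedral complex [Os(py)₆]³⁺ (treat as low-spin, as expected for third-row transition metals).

py is neutral, so the +3 overall charge sits on Os: oxidation state +3.
Os³⁺: group 8, so d-count = 8 − 3 = 5.
Configuration: t2g^5 e_g^0, giving 1 unpaired electron.

1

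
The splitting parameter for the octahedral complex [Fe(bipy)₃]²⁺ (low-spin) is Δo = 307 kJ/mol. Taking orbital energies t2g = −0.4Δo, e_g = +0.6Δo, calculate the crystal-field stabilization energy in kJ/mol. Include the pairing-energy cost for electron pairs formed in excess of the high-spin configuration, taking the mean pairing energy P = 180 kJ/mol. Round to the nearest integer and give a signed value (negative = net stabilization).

bipy is neutral, so the +2 overall charge sits on Fe: oxidation state +2.
Fe²⁺: group 8, so d-count = 8 − 2 = 6.
Electron filling gives t2g^6 e_g^0.
CFSE(orbital) = 6×(-0.4Δo) + 0×(0.6Δo) = -2.4Δo; with Δo = 307 kJ/mol that is -737 kJ/mol.
Pairing penalty: 3 pairs vs 1 in the high-spin reference → 2 extra × P = 360 kJ/mol.
Net CFSE = -737 + 360 = -377 kJ/mol.

-377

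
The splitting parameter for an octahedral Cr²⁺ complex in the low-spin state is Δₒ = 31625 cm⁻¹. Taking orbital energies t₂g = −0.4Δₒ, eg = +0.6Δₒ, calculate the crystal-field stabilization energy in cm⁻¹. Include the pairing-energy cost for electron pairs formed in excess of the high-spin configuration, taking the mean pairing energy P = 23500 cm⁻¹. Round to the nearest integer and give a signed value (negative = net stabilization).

-27100

Cr sits in group 6; removing 2 electrons leaves Cr²⁺ with 6 − 2 = 4 d electrons.
Electron filling gives t₂g⁴ eg⁰.
The orbital stabilization is -1.6Δₒ = -1.6 × 31625 = -50600 cm⁻¹.
Pairing penalty: 1 pair vs 0 in the high-spin reference → 1 extra × P = 23500 cm⁻¹.
Overall CFSE = -50600 + 23500 = -27100 cm⁻¹.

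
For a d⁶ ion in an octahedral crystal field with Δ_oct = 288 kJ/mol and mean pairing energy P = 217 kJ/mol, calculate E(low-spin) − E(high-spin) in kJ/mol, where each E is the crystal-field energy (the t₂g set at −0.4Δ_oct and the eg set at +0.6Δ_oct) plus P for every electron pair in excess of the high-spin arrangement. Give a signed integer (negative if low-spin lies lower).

In the high-spin limit (t₂g⁴ eg²) the orbital term is -0.4Δ_oct = -115 kJ/mol, with no excess pairing.
For low-spin the configuration is t₂g⁶ eg⁰: orbital energy -2.4 × 288 = -691 kJ/mol, and 2 additional pairs relative to high-spin add 434 kJ/mol, giving -257 kJ/mol.
The difference is -257 − (-115) = -142 kJ/mol, so low-spin lies lower.

-142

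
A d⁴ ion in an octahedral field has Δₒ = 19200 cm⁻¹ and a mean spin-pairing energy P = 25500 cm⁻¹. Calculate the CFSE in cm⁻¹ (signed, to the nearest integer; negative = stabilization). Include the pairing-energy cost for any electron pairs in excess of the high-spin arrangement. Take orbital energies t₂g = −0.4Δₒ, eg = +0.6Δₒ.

With Δₒ < P the complex is high-spin.
That gives t₂g³ eg¹.
Orbital CFSE = -0.6Δₒ = -0.6 × 19200 = -11520 cm⁻¹.
High-spin has no excess pairs, so no pairing correction applies.

-11520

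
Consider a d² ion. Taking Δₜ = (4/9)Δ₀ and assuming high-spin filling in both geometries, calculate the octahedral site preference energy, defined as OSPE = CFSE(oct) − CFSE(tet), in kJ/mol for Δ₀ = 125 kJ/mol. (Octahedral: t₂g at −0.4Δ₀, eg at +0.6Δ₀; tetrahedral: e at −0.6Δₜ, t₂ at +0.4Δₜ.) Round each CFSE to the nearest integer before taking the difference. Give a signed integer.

-33

Octahedral high-spin t₂g² eg⁰: CFSE = -0.8 × 125 = -100 kJ/mol.
Tetrahedral: e² t₂⁰, CFSE = 2(−0.6) + 0(+0.4) = -1.2Δₜ = -1.2 × (4/9) × 125 = -67 kJ/mol.
Subtracting, OSPE = -100 − (-67) = -33 kJ/mol.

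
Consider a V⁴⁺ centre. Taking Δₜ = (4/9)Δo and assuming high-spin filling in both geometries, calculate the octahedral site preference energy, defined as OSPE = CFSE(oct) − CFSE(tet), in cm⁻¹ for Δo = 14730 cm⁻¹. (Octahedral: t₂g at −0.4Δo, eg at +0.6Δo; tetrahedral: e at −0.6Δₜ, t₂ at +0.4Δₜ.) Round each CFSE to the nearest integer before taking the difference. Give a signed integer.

V sits in group 5; removing 4 electrons leaves V⁴⁺ with 5 − 4 = 1 d electrons.
Octahedral (high-spin): t2g^1 e_g^0, CFSE = 1(−0.4) + 0(+0.6) = -0.4Δo = -0.4 × 14730 = -5892 cm⁻¹.
Tetrahedral e^1 t2^0 gives -0.6Δₜ = -0.6 × (4/9) × 14730 = -3928 cm⁻¹.
OSPE = CFSE(oct) − CFSE(tet) = -5892 − (-3928) = -1964 cm⁻¹.

-1964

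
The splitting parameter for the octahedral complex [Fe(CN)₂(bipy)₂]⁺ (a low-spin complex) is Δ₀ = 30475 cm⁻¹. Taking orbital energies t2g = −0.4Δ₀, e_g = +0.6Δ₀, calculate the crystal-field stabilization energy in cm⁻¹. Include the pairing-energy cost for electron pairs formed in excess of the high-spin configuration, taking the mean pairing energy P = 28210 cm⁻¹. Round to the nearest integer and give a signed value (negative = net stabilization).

-4530

Ligand charges: 2×(-1) from CN⁻ and 2×(+0) from bipy sum to -2; with overall charge +1, Fe is +3.
Fe³⁺: group 8, so d-count = 8 − 3 = 5.
Configuration: t2g^5 e_g^0.
CFSE(orbital) = 5×(-0.4Δ₀) + 0×(0.6Δ₀) = -2.0Δ₀; with Δ₀ = 30475 cm⁻¹ that is -60950 cm⁻¹.
High-spin d⁵ would be t2g^3 e_g^2 with 0 pairs; low-spin has 2, so 2 excess pairs cost +2P = +56420 cm⁻¹.
Net CFSE = -60950 + 56420 = -4530 cm⁻¹.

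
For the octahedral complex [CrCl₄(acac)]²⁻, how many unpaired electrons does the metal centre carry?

Ligand charges: 4×(-1) from Cl⁻ and 1×(-1) from acac⁻ sum to -5; with overall charge -2, Cr is +3.
Cr is in group 6, so Cr³⁺ is d³ (6 − 3 = 3).
Configuration: t₂g³ eg⁰, giving 3 unpaired electrons.

3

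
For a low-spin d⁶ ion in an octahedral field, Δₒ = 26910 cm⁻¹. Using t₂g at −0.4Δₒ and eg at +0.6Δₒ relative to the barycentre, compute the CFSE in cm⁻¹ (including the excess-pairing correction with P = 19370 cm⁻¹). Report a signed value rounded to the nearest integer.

The d⁶ electrons fill as t₂g⁶ eg⁰.
Orbital CFSE = 6(-0.4) + 0(0.6) = -2.4Δₒ = -2.4 × 26910 = -64584 cm⁻¹.
High-spin d⁶ would be t₂g⁴ eg² with 1 pair; low-spin has 3, so 2 excess pairs cost +2P = +38740 cm⁻¹.
Net CFSE = -64584 + 38740 = -25844 cm⁻¹.

-25844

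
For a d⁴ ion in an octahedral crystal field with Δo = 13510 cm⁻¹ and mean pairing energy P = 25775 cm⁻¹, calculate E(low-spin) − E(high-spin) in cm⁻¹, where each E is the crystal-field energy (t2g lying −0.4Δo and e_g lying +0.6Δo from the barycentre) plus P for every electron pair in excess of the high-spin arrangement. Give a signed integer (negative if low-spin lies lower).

12265

High-spin: t2g^3 e_g^1, CFSE = -0.6Δo = -8106 cm⁻¹.
Low-spin: t2g^4 e_g^0, orbital CFSE = -1.6Δo = -21616 cm⁻¹; plus 1 excess pair × P = +25775 cm⁻¹; total 4159 cm⁻¹.
Thus E(LS) − E(HS) = 12265 cm⁻¹.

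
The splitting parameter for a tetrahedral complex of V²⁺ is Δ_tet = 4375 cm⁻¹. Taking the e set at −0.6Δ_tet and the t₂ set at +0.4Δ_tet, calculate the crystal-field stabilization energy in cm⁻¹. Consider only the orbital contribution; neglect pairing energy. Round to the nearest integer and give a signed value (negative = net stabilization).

V²⁺: group 5, so d-count = 5 − 2 = 3.
Tetrahedral splitting is small, so the complex is high-spin.
Configuration: e² t₂¹.
The orbital stabilization is -0.8Δ_tet = -0.8 × 4375 = -3500 cm⁻¹.

-3500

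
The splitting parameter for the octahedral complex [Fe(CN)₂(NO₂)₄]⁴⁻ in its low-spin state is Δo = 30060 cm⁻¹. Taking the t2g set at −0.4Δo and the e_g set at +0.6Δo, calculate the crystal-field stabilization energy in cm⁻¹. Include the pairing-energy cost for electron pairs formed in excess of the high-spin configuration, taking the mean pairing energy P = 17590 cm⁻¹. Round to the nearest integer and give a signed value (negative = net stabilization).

Ligand charges: 2×(-1) from CN⁻ and 4×(-1) from NO₂⁻ sum to -6; with overall charge -4, Fe is +2.
Fe is in group 8, so Fe²⁺ is d⁶ (8 − 2 = 6).
The d⁶ electrons fill as t2g^6 e_g^0.
The orbital stabilization is -2.4Δo = -2.4 × 30060 = -72144 cm⁻¹.
High-spin d⁶ would be t2g^4 e_g^2 with 1 pair; low-spin has 3, so 2 excess pairs cost +2P = +35180 cm⁻¹.
Net CFSE = -72144 + 35180 = -36964 cm⁻¹.

-36964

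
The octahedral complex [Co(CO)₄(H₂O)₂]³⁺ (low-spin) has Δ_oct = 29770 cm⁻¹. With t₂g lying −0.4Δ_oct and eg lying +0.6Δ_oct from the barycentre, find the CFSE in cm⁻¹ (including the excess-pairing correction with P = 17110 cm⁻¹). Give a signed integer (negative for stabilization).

Ligand charges: 4×(+0) from CO and 2×(+0) from H₂O sum to +0; with overall charge +3, Co is +3.
Co³⁺: group 9, so d-count = 9 − 3 = 6.
Electron filling gives t₂g⁶ eg⁰.
The orbital stabilization is -2.4Δ_oct = -2.4 × 29770 = -71448 cm⁻¹.
High-spin d⁶ would be t₂g⁴ eg² with 1 pair; low-spin has 3, so 2 excess pairs cost +2P = +34220 cm⁻¹.
Net CFSE = -71448 + 34220 = -37228 cm⁻¹.

-37228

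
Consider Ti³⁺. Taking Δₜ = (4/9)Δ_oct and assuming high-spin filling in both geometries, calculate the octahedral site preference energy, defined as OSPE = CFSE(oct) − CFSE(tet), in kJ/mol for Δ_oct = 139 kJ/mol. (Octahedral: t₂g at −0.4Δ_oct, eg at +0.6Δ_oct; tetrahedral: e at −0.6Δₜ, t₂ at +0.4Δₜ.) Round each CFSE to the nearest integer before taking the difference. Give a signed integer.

-19

Ti³⁺: group 4, so d-count = 4 − 3 = 1.
In an octahedral site d¹ (HS) is t2g^1 e_g^0, giving CFSE(oct) = -0.4Δ_oct = -56 kJ/mol.
Tetrahedral: e^1 t2^0, CFSE = 1(−0.6) + 0(+0.4) = -0.6Δₜ = -0.6 × (4/9) × 139 = -37 kJ/mol.
OSPE = CFSE(oct) − CFSE(tet) = -56 − (-37) = -19 kJ/mol.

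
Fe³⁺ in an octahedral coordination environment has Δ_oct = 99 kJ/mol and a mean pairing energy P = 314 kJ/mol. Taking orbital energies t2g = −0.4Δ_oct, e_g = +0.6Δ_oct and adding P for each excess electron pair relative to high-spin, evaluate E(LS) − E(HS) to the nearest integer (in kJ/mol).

Group 8 minus oxidation state +3 gives a d⁵ configuration for Fe³⁺.
High-spin: t2g^3 e_g^2, CFSE = 0.0Δ_oct = 0 kJ/mol.
Low-spin: t2g^5 e_g^0, orbital CFSE = -2.0Δ_oct = -198 kJ/mol; plus 2 excess pairs × P = +628 kJ/mol; total 430 kJ/mol.
Thus E(LS) − E(HS) = 430 kJ/mol.

430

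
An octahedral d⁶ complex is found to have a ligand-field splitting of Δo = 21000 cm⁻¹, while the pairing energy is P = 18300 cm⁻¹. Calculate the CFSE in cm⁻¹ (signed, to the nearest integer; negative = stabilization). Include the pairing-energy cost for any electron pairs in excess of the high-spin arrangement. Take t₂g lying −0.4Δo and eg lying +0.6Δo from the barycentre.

Δo > P, so pairing is preferred: the ground state is low-spin.
Filling d⁶ accordingly: t₂g⁶ eg⁰.
Orbital CFSE = -2.4Δo = -2.4 × 21000 = -50400 cm⁻¹.
Excess pairs vs high-spin: 3 − 1 = 2; pairing cost = +36600 cm⁻¹.
Net CFSE = -50400 + 36600 = -13800 cm⁻¹.

-13800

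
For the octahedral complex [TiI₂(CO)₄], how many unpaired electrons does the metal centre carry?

Ligand charges: 2×(-1) from I⁻ and 4×(+0) from CO sum to -2; with overall charge +0, Ti is +2.
Ti is in group 4, so Ti²⁺ is d² (4 − 2 = 2).
Configuration: t2g^2 e_g^0, giving 2 unpaired electrons.

2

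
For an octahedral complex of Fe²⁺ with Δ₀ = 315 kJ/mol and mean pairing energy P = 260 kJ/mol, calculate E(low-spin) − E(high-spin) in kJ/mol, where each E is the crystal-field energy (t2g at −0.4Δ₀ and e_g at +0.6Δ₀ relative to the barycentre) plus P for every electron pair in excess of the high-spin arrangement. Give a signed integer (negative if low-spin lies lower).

-110

Fe sits in group 8; removing 2 electrons leaves Fe²⁺ with 8 − 2 = 6 d electrons.
High-spin: t2g^4 e_g^2, CFSE = -0.4Δ₀ = -126 kJ/mol.
Low-spin: t2g^6 e_g^0, orbital CFSE = -2.4Δ₀ = -756 kJ/mol; plus 2 excess pairs × P = +520 kJ/mol; total -236 kJ/mol.
Thus E(LS) − E(HS) = -110 kJ/mol.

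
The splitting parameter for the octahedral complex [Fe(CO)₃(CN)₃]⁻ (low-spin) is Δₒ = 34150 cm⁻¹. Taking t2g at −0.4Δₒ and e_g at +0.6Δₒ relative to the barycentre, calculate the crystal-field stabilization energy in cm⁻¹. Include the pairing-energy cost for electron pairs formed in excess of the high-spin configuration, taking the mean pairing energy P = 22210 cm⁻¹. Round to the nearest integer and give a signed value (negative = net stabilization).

-37540

Ligand charges: 3×(+0) from CO and 3×(-1) from CN⁻ sum to -3; with overall charge -1, Fe is +2.
Fe sits in group 8; removing 2 electrons leaves Fe²⁺ with 8 − 2 = 6 d electrons.
The d⁶ electrons fill as t2g^6 e_g^0.
CFSE(orbital) = 6×(-0.4Δₒ) + 0×(0.6Δₒ) = -2.4Δₒ; with Δₒ = 34150 cm⁻¹ that is -81960 cm⁻¹.
High-spin d⁶ would be t2g^4 e_g^2 with 1 pair; low-spin has 3, so 2 excess pairs cost +2P = +44420 cm⁻¹.
Combining: -81960 + 44420 = -37540 cm⁻¹.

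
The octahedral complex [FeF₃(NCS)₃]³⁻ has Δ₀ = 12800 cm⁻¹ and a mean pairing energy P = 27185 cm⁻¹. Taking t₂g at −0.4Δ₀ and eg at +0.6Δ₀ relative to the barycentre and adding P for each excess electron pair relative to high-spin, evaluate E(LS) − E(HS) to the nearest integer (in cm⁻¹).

Ligand charges: 3×(-1) from F⁻ and 3×(-1) from NCS⁻ sum to -6; with overall charge -3, Fe is +3.
Fe sits in group 8; removing 3 electrons leaves Fe³⁺ with 8 − 3 = 5 d electrons.
High-spin d⁵ fills as t₂g³ eg² with CFSE 3(−0.4) + 2(+0.6) = 0.0Δ₀ = 0 cm⁻¹.
For low-spin the configuration is t₂g⁵ eg⁰: orbital energy -2.0 × 12800 = -25600 cm⁻¹, and 2 additional pairs relative to high-spin add 54370 cm⁻¹, giving 28770 cm⁻¹.
E(LS) − E(HS) = 28770 − (0) = 28770 cm⁻¹.

28770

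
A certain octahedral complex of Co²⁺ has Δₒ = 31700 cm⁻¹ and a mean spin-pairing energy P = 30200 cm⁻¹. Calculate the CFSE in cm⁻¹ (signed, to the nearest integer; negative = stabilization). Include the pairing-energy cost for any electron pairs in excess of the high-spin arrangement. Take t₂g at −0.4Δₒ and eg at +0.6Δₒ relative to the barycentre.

Co sits in group 9; removing 2 electrons leaves Co²⁺ with 9 − 2 = 7 d electrons.
Here Δₒ > P (31700 > 30200), so the low-spin state is favoured.
Filling d⁷ accordingly: t₂g⁶ eg¹.
Orbital CFSE = -1.8Δₒ = -1.8 × 31700 = -57060 cm⁻¹.
Excess pairs vs high-spin: 3 − 2 = 1; pairing cost = +30200 cm⁻¹.
Net CFSE = -57060 + 30200 = -26860 cm⁻¹.

-26860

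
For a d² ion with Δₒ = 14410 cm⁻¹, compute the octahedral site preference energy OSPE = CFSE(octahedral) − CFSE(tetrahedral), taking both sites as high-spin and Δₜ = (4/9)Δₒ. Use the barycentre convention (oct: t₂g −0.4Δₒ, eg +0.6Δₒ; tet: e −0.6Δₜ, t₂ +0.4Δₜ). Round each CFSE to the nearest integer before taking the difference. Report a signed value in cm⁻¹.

-3843

Octahedral (high-spin): t₂g² eg⁰, CFSE = 2(−0.4) + 0(+0.6) = -0.8Δₒ = -0.8 × 14410 = -11528 cm⁻¹.
In a tetrahedral site the filling is e² t₂⁰: CFSE(tet) = -1.2Δₜ = -1.2 × (4/9)(14410) = -7685 cm⁻¹.
OSPE = CFSE(oct) − CFSE(tet) = -11528 − (-7685) = -3843 cm⁻¹.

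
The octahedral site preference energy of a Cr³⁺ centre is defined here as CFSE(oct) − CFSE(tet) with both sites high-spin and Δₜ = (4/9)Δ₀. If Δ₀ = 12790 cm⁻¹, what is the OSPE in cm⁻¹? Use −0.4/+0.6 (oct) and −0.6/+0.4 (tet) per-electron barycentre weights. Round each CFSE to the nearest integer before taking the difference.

-10800

Cr sits in group 6; removing 3 electrons leaves Cr³⁺ with 6 − 3 = 3 d electrons.
In an octahedral site d³ (HS) is t₂g³ eg⁰, giving CFSE(oct) = -1.2Δ₀ = -15348 cm⁻¹.
Tetrahedral e² t₂¹ gives -0.8Δₜ = -0.8 × (4/9) × 12790 = -4548 cm⁻¹.
OSPE = -15348 − (-4548) = -10800 cm⁻¹.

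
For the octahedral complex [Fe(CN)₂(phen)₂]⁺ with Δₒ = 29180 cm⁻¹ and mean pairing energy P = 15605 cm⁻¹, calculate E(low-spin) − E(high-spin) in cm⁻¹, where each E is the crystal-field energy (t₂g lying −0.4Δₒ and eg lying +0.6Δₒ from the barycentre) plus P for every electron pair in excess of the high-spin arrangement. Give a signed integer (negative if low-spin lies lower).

-27150

Ligand charges: 2×(-1) from CN⁻ and 2×(+0) from phen sum to -2; with overall charge +1, Fe is +3.
Fe sits in group 8; removing 3 electrons leaves Fe³⁺ with 8 − 3 = 5 d electrons.
High-spin: t₂g³ eg², CFSE = 0.0Δₒ = 0 cm⁻¹.
Low-spin: t₂g⁵ eg⁰, orbital CFSE = -2.0Δₒ = -58360 cm⁻¹; plus 2 excess pairs × P = +31210 cm⁻¹; total -27150 cm⁻¹.
The difference is -27150 − (0) = -27150 cm⁻¹, so low-spin lies lower.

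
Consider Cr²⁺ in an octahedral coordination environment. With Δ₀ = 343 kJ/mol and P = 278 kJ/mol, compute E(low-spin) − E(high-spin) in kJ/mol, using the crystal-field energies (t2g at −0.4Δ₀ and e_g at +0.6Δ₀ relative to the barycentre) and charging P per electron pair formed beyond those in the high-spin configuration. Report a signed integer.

Cr is in group 6, so Cr²⁺ is d⁴ (6 − 2 = 4).
High-spin: t2g^3 e_g^1, CFSE = -0.6Δ₀ = -206 kJ/mol.
Low-spin: t2g^4 e_g^0, orbital CFSE = -1.6Δ₀ = -549 kJ/mol; plus 1 excess pair × P = +278 kJ/mol; total -271 kJ/mol.
E(LS) − E(HS) = -271 − (-206) = -65 kJ/mol.

-65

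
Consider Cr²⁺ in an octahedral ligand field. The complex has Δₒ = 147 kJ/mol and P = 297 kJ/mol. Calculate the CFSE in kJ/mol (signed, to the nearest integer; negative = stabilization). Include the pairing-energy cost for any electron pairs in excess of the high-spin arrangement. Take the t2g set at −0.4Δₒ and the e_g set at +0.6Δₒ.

-88

Cr is in group 6, so Cr²⁺ is d⁴ (6 − 2 = 4).
With Δₒ < P the complex is high-spin.
That gives t2g^3 e_g^1.
Orbital CFSE = -0.6Δₒ = -0.6 × 147 = -88 kJ/mol.
High-spin has no excess pairs, so no pairing correction applies.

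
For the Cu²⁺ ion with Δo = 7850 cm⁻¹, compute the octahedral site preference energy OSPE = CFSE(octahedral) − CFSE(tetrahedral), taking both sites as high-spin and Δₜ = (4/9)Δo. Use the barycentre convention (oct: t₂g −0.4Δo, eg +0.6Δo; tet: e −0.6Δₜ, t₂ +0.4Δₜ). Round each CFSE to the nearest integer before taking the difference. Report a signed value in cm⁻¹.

Cu²⁺: group 11, so d-count = 11 − 2 = 9.
In an octahedral site d⁹ (HS) is t₂g⁶ eg³, giving CFSE(oct) = -0.6Δo = -4710 cm⁻¹.
Tetrahedral e⁴ t₂⁵ gives -0.4Δₜ = -0.4 × (4/9) × 7850 = -1396 cm⁻¹.
OSPE = -4710 − (-1396) = -3314 cm⁻¹.

-3314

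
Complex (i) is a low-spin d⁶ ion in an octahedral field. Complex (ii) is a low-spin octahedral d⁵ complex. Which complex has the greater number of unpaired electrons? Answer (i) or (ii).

(i): t₂g⁶ eg⁰ → 0 unpaired.
(ii): t2g^5 e_g^0 → 1 unpaired.
So (ii) has more unpaired electrons.

(ii)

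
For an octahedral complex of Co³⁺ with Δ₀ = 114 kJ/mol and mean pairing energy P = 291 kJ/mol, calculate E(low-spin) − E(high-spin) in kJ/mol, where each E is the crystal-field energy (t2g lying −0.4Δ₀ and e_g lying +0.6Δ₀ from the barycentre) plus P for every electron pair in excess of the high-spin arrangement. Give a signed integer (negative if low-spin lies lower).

354

Co³⁺: group 9, so d-count = 9 − 3 = 6.
In the high-spin limit (t2g^4 e_g^2) the orbital term is -0.4Δ₀ = -46 kJ/mol, with no excess pairing.
Low-spin: t2g^6 e_g^0, orbital CFSE = -2.4Δ₀ = -274 kJ/mol; plus 2 excess pairs × P = +582 kJ/mol; total 308 kJ/mol.
Thus E(LS) − E(HS) = 354 kJ/mol.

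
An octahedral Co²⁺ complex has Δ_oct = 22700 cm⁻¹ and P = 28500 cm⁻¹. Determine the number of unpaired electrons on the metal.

Group 9 minus oxidation state +2 gives a d⁷ configuration for Co²⁺.
With Δ_oct < P the complex is high-spin.
That gives t2g^5 e_g^2.
Unpaired electrons: 3.

3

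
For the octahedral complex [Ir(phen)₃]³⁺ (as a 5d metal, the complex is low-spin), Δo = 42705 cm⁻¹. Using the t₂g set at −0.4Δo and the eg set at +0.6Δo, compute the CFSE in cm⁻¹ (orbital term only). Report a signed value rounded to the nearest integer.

phen is neutral, so the +3 overall charge sits on Ir: oxidation state +3.
Group 9 minus oxidation state +3 gives a d⁶ configuration for Ir³⁺.
The d⁶ electrons fill as t₂g⁶ eg⁰.
The orbital stabilization is -2.4Δo = -2.4 × 42705 = -102492 cm⁻¹.

-102492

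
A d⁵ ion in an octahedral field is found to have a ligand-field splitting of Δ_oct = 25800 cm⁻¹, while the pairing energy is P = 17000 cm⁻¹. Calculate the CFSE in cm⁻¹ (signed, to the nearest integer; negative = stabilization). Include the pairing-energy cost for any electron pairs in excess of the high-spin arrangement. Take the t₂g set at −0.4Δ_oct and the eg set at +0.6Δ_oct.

Δ_oct > P, so pairing is preferred: the ground state is low-spin.
Filling d⁵ accordingly: t₂g⁵ eg⁰.
Orbital CFSE = -2.0Δ_oct = -2.0 × 25800 = -51600 cm⁻¹.
Excess pairs vs high-spin: 2 − 0 = 2; pairing cost = +34000 cm⁻¹.
Net CFSE = -51600 + 34000 = -17600 cm⁻¹.

-17600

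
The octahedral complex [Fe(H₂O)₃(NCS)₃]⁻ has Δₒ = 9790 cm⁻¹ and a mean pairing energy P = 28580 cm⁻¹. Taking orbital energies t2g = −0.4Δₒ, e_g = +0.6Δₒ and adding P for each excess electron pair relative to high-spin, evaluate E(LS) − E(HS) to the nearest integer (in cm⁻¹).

37580

Ligand charges: 3×(+0) from H₂O and 3×(-1) from NCS⁻ sum to -3; with overall charge -1, Fe is +2.
Fe sits in group 8; removing 2 electrons leaves Fe²⁺ with 8 − 2 = 6 d electrons.
In the high-spin limit (t2g^4 e_g^2) the orbital term is -0.4Δₒ = -3916 cm⁻¹, with no excess pairing.
For low-spin the configuration is t2g^6 e_g^0: orbital energy -2.4 × 9790 = -23496 cm⁻¹, and 2 additional pairs relative to high-spin add 57160 cm⁻¹, giving 33664 cm⁻¹.
E(LS) − E(HS) = 33664 − (-3916) = 37580 cm⁻¹.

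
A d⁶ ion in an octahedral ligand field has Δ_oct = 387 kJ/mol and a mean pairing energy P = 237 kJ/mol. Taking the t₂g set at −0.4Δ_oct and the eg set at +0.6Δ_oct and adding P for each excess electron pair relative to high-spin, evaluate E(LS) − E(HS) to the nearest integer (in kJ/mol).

In the high-spin limit (t₂g⁴ eg²) the orbital term is -0.4Δ_oct = -155 kJ/mol, with no excess pairing.
Low-spin t₂g⁶ eg⁰ gives -2.4Δ_oct = -929 kJ/mol, but forming 2 extra pairs costs 2P = 474 kJ/mol, so E(LS) = -929 + 474 = -455 kJ/mol.
E(LS) − E(HS) = -455 − (-155) = -300 kJ/mol.

-300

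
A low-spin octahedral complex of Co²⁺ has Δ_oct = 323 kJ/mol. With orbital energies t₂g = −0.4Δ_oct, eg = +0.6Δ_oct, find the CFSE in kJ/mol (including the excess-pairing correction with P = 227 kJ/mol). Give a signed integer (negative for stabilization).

-354

Co is in group 9, so Co²⁺ is d⁷ (9 − 2 = 7).
Configuration: t₂g⁶ eg¹.
CFSE(orbital) = 6×(-0.4Δ_oct) + 1×(0.6Δ_oct) = -1.8Δ_oct; with Δ_oct = 323 kJ/mol that is -581 kJ/mol.
Pairing penalty: 3 pairs vs 2 in the high-spin reference → 1 extra × P = 227 kJ/mol.
Overall CFSE = -581 + 227 = -354 kJ/mol.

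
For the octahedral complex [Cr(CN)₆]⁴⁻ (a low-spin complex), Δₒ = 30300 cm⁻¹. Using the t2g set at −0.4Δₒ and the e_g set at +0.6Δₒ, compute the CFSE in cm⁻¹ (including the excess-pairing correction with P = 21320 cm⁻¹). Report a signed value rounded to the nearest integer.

-27160

Each CN⁻ contributes -1; 6 × (-1) = -6. With overall charge -4, Cr is in the +2 oxidation state.
Cr is in group 6, so Cr²⁺ is d⁴ (6 − 2 = 4).
Electron filling gives t2g^4 e_g^0.
The orbital stabilization is -1.6Δₒ = -1.6 × 30300 = -48480 cm⁻¹.
High-spin d⁴ would be t2g^3 e_g^1 with 0 pairs; low-spin has 1, so 1 excess pair costs +1P = +21320 cm⁻¹.
Combining: -48480 + 21320 = -27160 cm⁻¹.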